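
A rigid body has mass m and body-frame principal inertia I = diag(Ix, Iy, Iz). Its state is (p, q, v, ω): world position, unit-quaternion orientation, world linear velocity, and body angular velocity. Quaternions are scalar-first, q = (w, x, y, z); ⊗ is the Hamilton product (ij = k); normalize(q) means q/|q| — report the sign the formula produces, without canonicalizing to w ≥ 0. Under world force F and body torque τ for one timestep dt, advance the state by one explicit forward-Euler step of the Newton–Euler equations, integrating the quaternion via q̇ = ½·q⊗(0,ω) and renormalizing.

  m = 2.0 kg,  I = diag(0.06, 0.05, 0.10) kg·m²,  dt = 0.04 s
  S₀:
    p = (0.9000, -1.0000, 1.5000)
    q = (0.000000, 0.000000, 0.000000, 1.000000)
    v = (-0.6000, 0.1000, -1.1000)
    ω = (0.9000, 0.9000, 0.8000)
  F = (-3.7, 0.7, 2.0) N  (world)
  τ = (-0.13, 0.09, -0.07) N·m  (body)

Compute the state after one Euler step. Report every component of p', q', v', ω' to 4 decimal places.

p' = (0.8760, -0.9960, 1.4560)
q' = (-0.0160, -0.0180, 0.0180, 0.9995)
v' = (-0.6740, 0.1140, -1.0600)
ω' = (0.7893, 0.9950, 0.7752)

linear accel F/m = (-1.8500, 0.3500, 1.0000)
new position p' = (0.8760, -0.9960, 1.4560)
v + (F/m)dt = (-0.6740, 0.1140, -1.0600)
α = I⁻¹(τ − ω×Iω) = (-2.7667, 2.3760, -0.6190)
new body rate ω' = (0.7893, 0.9950, 0.7752)
2q̇ = q⊗(0,ω) = (-0.8000000, -0.9000000, 0.9000000, 0.0000000)
updated quaternion q' = (-0.0160, -0.0180, 0.0180, 0.9995)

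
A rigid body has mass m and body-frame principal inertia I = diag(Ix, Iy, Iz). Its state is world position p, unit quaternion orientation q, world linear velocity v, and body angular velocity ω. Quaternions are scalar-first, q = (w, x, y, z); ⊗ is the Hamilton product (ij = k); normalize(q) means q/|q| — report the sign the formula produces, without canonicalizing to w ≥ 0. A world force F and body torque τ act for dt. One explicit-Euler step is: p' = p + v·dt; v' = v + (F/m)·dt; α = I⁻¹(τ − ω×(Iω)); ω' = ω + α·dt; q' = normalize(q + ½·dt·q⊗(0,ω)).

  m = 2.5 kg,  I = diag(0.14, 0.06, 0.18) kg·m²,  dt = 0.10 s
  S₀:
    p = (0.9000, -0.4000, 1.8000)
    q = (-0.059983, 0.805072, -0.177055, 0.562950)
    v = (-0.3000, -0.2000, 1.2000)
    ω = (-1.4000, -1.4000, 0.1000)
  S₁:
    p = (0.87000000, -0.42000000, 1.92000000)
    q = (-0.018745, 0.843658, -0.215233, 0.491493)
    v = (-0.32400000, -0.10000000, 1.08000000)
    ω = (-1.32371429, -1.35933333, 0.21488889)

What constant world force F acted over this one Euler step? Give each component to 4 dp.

F = (-0.6000, 2.5000, -3.0000)

Δv = v₁−v₀ = (-0.02400000, 0.10000000, -0.12000000)
F = m·Δv/dt = (-0.6000, 2.5000, -3.0000)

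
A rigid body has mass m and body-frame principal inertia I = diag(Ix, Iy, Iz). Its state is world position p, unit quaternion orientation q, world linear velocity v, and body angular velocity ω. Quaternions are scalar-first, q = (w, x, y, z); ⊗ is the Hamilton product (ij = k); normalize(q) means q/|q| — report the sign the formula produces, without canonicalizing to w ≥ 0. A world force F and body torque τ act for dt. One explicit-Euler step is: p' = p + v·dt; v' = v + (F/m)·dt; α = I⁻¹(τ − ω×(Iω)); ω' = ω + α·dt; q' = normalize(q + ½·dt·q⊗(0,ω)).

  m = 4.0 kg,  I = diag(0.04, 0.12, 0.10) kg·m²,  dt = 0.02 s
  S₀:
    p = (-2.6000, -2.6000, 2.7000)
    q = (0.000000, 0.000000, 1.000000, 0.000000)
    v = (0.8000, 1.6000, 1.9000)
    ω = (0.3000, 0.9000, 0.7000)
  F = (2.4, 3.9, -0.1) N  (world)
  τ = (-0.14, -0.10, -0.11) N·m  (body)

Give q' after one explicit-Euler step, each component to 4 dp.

Hamilton product q⊗(0,ω) = (-0.9000000, 0.7000000, 0.0000000, -0.3000000)
q + ½dt·q⊗(0,ω), renormalized = (-0.0090, 0.0070, 0.9999, -0.0030)

q' = (-0.0090, 0.0070, 0.9999, -0.0030)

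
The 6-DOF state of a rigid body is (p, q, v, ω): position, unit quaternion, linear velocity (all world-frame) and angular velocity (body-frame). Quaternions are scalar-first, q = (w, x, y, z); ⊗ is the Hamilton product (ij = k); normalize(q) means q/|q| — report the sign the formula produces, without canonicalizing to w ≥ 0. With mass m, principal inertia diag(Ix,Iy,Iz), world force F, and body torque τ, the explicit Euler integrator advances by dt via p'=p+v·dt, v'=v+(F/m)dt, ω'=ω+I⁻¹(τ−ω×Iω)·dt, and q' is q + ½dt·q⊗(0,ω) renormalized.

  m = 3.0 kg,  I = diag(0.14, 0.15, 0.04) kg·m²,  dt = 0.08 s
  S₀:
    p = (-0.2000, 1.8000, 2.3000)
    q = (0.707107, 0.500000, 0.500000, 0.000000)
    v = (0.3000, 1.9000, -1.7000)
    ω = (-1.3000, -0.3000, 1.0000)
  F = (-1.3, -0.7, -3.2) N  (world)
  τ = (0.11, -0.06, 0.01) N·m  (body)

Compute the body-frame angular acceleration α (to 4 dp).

ω×(Iω) gyroscopic = (0.0330, -0.1300, 0.0039)
α = I⁻¹(τ − ω×Iω) = (0.5500, 0.4667, 0.1525)

α = (0.5500, 0.4667, 0.1525)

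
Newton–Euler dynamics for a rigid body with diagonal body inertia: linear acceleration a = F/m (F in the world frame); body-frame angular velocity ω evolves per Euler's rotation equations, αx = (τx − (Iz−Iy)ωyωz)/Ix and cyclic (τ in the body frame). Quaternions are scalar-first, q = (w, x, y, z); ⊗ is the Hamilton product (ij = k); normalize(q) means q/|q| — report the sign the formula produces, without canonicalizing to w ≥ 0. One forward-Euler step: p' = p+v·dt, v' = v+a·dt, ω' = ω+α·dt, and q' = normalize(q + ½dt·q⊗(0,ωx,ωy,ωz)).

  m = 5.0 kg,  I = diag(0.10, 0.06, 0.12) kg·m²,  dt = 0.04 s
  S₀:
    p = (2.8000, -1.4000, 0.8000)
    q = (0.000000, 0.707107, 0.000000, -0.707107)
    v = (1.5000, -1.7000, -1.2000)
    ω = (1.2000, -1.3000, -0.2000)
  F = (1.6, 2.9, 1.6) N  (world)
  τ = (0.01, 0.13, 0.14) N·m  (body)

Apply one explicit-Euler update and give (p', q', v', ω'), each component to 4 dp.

p' = (2.8600, -1.4680, 0.7520)
q' = (-0.0198, 0.6883, -0.0141, -0.7250)
v' = (1.5128, -1.6768, -1.1872)
ω' = (1.1978, -1.2165, -0.1741)

angular accel α = (-0.0560, 2.0867, 0.6467)
new body rate ω' = (1.1978, -1.2165, -0.1741)
Hamilton product q⊗(0,ω) = (-0.9899498, -0.9192391, -0.7071070, -0.9192391)
q + ½dt·q⊗(0,ω), renormalized = (-0.0198, 0.6883, -0.0141, -0.7250)
a = (0.3200, 0.5800, 0.3200)
p' = p + v·dt = (2.8600, -1.4680, 0.7520)
v + (F/m)dt = (1.5128, -1.6768, -1.1872)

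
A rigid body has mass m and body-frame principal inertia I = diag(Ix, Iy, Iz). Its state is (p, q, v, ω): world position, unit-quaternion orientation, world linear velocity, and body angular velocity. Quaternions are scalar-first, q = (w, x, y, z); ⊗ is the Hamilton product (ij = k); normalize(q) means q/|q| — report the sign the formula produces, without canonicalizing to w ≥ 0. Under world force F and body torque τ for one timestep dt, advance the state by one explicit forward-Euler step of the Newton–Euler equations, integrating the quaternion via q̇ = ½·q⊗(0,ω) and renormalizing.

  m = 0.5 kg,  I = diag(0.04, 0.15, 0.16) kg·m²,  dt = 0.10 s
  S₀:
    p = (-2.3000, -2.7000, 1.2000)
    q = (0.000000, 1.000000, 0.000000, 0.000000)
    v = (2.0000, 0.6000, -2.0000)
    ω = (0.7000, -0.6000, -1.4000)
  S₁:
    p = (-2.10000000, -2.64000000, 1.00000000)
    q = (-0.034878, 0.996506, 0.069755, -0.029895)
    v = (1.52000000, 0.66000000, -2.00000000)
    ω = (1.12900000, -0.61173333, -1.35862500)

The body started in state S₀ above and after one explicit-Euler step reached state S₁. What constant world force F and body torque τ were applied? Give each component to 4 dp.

F = (-2.4000, 0.3000, 0.0000)
τ = (0.1800, 0.1000, 0.0200)

ω₁ − ω₀ = (0.42900000, -0.01173333, 0.04137500)
precession coupling = (0.0084, 0.1176, -0.0462)
τ = I·(Δω/dt) + ω₀×(Iω₀) = (0.1800, 0.1000, 0.0200)
v₁ − v₀ = (-0.48000000, 0.06000000, 0.00000000)
m·(v₁−v₀)/dt = (-2.4000, 0.3000, 0.0000)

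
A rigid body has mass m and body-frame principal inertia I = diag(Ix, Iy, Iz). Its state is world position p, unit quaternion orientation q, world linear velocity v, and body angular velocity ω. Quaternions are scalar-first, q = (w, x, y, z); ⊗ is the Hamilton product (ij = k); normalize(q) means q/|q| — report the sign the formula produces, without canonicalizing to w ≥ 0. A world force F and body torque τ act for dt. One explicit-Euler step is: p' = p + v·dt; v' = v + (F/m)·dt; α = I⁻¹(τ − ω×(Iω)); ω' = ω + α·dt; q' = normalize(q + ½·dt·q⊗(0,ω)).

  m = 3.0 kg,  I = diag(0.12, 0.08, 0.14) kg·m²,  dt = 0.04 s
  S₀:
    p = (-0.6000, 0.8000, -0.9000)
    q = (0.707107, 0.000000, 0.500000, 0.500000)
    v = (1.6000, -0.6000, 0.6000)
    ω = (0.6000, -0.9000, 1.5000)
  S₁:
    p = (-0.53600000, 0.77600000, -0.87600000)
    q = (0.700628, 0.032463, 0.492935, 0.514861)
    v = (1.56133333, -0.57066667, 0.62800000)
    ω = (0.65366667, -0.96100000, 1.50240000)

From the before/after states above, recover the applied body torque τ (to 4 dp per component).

τ = (0.0800, -0.1400, 0.0300)

rate change Δω = (0.05366667, -0.06100000, 0.00240000)
precession coupling = (-0.0810, -0.0180, 0.0216)
τ = I·(Δω/dt) + ω₀×(Iω₀) = (0.0800, -0.1400, 0.0300)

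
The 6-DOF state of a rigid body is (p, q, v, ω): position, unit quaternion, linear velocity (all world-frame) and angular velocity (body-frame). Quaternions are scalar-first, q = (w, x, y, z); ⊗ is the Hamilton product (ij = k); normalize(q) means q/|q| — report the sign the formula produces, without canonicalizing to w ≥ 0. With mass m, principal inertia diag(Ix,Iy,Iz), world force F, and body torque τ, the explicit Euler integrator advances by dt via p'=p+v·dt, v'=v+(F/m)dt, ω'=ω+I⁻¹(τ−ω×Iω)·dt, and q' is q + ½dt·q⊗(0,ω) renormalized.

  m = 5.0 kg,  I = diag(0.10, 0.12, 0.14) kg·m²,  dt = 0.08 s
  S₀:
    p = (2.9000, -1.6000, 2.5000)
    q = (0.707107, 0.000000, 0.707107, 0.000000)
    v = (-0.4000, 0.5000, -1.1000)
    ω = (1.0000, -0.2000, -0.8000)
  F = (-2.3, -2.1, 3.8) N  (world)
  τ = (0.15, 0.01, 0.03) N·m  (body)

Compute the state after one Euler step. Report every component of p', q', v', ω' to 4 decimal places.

p' = (2.8680, -1.5600, 2.4120)
q' = (0.7118, 0.0056, 0.7005, -0.0508)
v' = (-0.4368, 0.4664, -1.0392)
ω' = (1.1174, -0.2147, -0.7806)

precession coupling ω×(Iω) = (0.0032, 0.0320, -0.0040)
(τ − ω×Iω)/I = (1.4680, -0.1833, 0.2429)
ω + α·dt = (1.1174, -0.2147, -0.7806)
q⊗(0,ω) = (0.1414214, 0.1414214, -0.1414214, -1.2727926)
q' = normalize(q + ½dt·q⊗(0,ω)) = (0.7118, 0.0056, 0.7005, -0.0508)
linear accel F/m = (-0.4600, -0.4200, 0.7600)
p' = p + v·dt = (2.8680, -1.5600, 2.4120)
new velocity v' = (-0.4368, 0.4664, -1.0392)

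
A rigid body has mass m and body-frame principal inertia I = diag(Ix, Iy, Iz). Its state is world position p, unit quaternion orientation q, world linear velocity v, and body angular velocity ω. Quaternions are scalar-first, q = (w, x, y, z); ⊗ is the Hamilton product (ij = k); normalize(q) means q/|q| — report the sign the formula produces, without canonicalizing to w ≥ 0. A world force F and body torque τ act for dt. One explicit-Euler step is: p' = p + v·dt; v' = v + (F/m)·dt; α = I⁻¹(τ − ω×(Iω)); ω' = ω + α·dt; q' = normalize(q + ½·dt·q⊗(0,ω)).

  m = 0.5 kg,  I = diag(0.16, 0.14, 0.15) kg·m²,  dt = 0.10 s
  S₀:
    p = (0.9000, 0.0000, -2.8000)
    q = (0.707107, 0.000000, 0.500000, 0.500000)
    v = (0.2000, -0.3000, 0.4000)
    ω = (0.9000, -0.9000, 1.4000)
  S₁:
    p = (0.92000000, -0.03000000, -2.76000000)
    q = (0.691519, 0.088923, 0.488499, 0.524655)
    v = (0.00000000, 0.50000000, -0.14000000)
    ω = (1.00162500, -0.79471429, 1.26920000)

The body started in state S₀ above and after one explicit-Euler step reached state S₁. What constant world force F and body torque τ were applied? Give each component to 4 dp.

F = (-1.0000, 4.0000, -2.7000)
τ = (0.1500, 0.1600, -0.1800)

velocity change Δv = (-0.20000000, 0.80000000, -0.54000000)
F = m·Δv/dt = (-1.0000, 4.0000, -2.7000)
Δω = ω₁−ω₀ = (0.10162500, 0.10528571, -0.13080000)
precession coupling = (-0.0126, 0.0126, 0.0162)
I·α + gyro = (0.1500, 0.1600, -0.1800)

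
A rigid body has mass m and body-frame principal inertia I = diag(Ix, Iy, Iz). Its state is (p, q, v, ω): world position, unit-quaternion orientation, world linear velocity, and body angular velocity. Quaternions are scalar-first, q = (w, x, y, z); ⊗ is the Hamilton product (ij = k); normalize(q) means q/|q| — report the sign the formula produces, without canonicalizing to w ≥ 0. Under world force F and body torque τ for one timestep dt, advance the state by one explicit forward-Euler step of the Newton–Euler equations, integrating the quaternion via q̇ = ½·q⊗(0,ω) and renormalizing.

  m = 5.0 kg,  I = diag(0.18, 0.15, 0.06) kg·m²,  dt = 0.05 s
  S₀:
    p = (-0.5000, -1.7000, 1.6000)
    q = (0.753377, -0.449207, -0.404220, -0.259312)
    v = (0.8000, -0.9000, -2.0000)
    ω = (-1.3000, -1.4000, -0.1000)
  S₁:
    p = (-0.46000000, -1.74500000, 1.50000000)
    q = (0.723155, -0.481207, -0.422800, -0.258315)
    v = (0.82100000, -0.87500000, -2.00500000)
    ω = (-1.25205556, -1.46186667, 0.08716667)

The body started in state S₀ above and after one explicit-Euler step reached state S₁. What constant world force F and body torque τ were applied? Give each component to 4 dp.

F = (2.1000, 2.5000, -0.5000)
τ = (0.1600, -0.1700, 0.1700)

v₁ − v₀ = (0.02100000, 0.02500000, -0.00500000)
m·(v₁−v₀)/dt = (2.1000, 2.5000, -0.5000)
Δω = ω₁−ω₀ = (0.04794444, -0.06186667, 0.18716667)
τ = I·(Δω/dt) + ω₀×(Iω₀) = (0.1600, -0.1700, 0.1700)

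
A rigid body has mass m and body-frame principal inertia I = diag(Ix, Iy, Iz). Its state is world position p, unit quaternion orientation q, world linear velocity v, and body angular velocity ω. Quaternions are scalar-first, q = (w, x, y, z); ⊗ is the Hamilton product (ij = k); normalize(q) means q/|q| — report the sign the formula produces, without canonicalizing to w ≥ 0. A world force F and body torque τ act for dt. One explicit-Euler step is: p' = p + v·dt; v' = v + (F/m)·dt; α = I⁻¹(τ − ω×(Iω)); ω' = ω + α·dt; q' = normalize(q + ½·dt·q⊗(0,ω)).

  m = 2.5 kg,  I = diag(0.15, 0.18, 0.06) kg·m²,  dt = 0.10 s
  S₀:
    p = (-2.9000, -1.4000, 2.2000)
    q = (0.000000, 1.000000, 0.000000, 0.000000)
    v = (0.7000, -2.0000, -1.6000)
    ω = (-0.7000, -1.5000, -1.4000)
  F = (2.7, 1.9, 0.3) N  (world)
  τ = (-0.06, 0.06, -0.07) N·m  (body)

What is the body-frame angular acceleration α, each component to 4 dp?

α = (1.2800, -0.1567, -1.6917)

ω×(Iω) gyroscopic = (-0.2520, 0.0882, 0.0315)
(τ − ω×Iω)/I = (1.2800, -0.1567, -1.6917)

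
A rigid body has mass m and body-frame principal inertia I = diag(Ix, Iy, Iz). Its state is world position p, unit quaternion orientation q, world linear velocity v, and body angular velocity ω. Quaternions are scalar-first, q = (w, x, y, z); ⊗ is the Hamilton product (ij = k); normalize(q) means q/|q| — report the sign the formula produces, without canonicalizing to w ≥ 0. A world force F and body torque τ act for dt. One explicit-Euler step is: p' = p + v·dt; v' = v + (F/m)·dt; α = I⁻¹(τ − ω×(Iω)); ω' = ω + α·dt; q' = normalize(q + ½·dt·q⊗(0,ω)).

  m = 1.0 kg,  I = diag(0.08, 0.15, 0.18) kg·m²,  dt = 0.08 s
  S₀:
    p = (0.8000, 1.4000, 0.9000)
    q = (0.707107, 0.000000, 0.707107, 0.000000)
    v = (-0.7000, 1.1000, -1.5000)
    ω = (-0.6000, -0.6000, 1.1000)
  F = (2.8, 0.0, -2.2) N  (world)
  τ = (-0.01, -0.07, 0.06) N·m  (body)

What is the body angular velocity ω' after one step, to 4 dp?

ω×(Iω) gyroscopic = (-0.0198, 0.0660, 0.0252)
angular accel α = (0.1225, -0.9067, 0.1933)
new body rate ω' = (-0.5902, -0.6725, 1.1155)

ω' = (-0.5902, -0.6725, 1.1155)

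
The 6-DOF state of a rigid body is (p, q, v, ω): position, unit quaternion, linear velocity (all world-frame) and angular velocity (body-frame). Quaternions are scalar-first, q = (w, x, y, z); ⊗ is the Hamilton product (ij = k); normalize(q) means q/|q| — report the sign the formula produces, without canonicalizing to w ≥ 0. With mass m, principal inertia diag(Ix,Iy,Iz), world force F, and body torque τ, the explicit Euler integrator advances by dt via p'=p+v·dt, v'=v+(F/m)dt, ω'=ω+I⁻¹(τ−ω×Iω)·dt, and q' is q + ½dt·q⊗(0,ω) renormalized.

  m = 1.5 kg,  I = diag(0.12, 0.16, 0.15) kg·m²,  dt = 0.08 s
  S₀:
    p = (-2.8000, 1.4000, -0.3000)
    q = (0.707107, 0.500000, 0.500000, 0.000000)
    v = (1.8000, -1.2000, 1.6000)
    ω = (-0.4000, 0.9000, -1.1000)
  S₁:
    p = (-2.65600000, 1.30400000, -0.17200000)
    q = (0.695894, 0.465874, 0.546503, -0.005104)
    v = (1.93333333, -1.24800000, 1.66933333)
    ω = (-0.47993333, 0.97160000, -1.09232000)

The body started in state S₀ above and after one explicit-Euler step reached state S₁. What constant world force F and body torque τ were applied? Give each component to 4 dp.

Δv = v₁−v₀ = (0.13333333, -0.04800000, 0.06933333)
m·(v₁−v₀)/dt = (2.5000, -0.9000, 1.3000)
Δω = ω₁−ω₀ = (-0.07993333, 0.07160000, 0.00768000)
precession coupling = (0.0099, -0.0132, -0.0144)
I·α + gyro = (-0.1100, 0.1300, 0.0000)

F = (2.5000, -0.9000, 1.3000)
τ = (-0.1100, 0.1300, 0.0000)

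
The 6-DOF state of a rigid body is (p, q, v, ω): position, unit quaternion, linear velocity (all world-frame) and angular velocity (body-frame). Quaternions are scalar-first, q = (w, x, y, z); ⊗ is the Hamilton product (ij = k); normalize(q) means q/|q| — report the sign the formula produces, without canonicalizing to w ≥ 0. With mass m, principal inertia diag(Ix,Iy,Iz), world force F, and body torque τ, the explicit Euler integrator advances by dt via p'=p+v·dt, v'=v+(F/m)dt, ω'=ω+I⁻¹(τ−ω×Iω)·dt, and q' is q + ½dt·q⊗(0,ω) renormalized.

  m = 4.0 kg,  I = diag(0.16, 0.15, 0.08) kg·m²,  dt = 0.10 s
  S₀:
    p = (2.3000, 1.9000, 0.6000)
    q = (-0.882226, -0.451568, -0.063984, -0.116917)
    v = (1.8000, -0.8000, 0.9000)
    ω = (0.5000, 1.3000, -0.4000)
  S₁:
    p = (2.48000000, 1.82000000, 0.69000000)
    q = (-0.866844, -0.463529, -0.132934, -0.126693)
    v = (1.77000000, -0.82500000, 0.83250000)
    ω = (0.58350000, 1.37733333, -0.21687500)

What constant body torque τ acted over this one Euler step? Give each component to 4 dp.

rate change Δω = (0.08350000, 0.07733333, 0.18312500)
ω₀×(Iω₀) = (0.0364, -0.0160, -0.0065)
I·α + gyro = (0.1700, 0.1000, 0.1400)

τ = (0.1700, 0.1000, 0.1400)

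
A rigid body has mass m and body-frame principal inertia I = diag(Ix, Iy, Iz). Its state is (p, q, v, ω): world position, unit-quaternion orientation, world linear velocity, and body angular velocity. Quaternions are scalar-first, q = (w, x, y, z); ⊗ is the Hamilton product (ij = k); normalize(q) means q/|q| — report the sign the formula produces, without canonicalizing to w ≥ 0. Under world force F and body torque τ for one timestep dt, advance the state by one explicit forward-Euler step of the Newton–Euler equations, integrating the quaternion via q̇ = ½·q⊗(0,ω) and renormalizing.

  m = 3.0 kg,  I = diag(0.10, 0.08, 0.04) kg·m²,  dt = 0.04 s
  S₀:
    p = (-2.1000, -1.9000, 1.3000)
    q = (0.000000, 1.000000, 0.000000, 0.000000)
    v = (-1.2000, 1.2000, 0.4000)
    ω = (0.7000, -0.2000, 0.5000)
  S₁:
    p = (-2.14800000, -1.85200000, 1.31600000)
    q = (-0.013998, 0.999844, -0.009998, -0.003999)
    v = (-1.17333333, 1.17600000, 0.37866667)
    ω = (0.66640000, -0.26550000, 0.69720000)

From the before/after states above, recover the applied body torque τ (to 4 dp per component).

ω₁ − ω₀ = (-0.03360000, -0.06550000, 0.19720000)
gyro term ω₀×Iω₀ = (0.0040, 0.0210, 0.0028)
τ = I·(Δω/dt) + ω₀×(Iω₀) = (-0.0800, -0.1100, 0.2000)

τ = (-0.0800, -0.1100, 0.2000)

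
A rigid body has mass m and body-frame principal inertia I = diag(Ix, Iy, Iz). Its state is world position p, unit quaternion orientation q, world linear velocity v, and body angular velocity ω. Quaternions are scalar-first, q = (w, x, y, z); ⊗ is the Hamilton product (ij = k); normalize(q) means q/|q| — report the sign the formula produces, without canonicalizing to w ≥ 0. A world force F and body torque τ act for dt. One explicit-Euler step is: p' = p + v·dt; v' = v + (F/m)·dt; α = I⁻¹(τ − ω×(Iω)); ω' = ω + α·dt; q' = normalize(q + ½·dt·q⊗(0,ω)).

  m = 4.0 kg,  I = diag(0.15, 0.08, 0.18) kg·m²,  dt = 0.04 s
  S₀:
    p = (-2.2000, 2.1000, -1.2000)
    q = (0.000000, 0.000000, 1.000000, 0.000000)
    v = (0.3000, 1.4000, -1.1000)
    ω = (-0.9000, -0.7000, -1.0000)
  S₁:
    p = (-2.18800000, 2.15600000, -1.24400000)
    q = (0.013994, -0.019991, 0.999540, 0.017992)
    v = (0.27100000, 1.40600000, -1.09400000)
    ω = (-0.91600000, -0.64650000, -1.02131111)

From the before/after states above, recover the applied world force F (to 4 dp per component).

v₁ − v₀ = (-0.02900000, 0.00600000, 0.00600000)
applied force F = (-2.9000, 0.6000, 0.6000)

F = (-2.9000, 0.6000, 0.6000)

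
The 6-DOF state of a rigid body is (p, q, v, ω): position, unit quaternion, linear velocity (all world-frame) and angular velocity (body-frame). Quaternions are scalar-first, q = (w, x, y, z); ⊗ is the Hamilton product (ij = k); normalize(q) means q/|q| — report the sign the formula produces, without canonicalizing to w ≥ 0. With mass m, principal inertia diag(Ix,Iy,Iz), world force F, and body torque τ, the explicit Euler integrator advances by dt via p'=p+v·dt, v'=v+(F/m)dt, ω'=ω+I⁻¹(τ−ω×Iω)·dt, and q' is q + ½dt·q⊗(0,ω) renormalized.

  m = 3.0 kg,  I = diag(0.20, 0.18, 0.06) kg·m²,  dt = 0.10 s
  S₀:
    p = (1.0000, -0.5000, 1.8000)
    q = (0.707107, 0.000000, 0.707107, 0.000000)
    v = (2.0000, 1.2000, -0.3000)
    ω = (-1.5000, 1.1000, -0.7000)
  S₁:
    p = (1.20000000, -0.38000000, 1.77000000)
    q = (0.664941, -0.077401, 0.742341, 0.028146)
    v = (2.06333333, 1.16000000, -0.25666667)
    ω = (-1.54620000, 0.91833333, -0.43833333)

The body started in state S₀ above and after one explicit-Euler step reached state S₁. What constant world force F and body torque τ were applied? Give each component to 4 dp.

F = (1.9000, -1.2000, 1.3000)
τ = (0.0000, -0.1800, 0.1900)

v₁ − v₀ = (0.06333333, -0.04000000, 0.04333333)
F = m·Δv/dt = (1.9000, -1.2000, 1.3000)
rate change Δω = (-0.04620000, -0.18166667, 0.26166667)
applied torque τ = (0.0000, -0.1800, 0.1900)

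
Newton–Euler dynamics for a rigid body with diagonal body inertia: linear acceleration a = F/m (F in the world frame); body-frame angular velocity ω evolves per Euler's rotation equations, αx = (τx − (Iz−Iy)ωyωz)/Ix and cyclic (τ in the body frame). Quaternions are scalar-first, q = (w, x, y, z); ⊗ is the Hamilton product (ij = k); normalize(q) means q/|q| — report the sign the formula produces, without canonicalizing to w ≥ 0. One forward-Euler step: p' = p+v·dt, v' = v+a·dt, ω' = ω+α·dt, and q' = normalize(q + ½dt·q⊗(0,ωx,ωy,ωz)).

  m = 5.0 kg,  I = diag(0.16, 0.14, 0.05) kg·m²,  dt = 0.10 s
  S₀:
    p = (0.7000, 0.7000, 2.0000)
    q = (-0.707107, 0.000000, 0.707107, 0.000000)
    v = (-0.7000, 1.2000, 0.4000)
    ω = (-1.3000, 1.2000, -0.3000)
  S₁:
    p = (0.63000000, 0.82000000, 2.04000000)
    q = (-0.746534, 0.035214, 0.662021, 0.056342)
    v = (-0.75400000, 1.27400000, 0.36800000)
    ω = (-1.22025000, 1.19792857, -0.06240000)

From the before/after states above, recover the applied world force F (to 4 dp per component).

Δv = v₁−v₀ = (-0.05400000, 0.07400000, -0.03200000)
F = m·Δv/dt = (-2.7000, 3.7000, -1.6000)

F = (-2.7000, 3.7000, -1.6000)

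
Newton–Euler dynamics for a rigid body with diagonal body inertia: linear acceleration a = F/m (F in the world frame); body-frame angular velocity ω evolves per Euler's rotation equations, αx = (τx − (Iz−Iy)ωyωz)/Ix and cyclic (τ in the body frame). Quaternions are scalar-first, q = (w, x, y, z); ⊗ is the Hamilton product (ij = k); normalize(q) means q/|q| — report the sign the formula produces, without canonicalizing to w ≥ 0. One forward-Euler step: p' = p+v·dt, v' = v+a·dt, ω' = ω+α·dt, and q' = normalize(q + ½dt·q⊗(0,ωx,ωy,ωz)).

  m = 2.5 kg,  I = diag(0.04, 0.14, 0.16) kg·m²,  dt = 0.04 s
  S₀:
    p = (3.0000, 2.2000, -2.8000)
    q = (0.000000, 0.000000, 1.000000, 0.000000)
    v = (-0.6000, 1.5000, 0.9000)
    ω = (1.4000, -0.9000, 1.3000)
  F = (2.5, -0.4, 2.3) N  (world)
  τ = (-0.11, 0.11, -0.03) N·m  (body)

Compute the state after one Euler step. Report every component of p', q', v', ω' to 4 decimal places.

p' = (2.9760, 2.2600, -2.7640)
q' = (0.0180, 0.0260, 0.9991, -0.0280)
v' = (-0.5600, 1.4936, 0.9368)
ω' = (1.3134, -0.8062, 1.3240)

p' = p + v·dt = (2.9760, 2.2600, -2.7640)
v' = v + a·dt = (-0.5600, 1.4936, 0.9368)
angular accel α = (-2.1650, 2.3457, 0.6000)
ω' = ω + α·dt = (1.3134, -0.8062, 1.3240)
2q̇ = q⊗(0,ω) = (0.9000000, 1.3000000, 0.0000000, -1.4000000)
updated quaternion q' = (0.0180, 0.0260, 0.9991, -0.0280)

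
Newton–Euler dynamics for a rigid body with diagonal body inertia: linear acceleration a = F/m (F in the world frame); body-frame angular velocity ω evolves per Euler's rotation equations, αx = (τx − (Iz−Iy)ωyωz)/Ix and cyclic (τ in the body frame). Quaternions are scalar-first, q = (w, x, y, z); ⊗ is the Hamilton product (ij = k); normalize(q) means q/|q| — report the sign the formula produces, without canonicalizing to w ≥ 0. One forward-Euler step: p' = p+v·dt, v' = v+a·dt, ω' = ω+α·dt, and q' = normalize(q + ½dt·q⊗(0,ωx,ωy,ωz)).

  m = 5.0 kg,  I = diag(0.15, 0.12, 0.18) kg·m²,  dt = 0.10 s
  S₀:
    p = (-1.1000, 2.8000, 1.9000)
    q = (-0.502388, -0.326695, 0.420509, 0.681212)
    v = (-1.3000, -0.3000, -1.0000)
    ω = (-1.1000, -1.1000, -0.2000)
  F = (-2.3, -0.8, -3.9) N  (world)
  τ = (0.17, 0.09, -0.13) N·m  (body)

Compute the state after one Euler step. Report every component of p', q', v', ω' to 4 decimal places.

p' = (-1.2300, 2.7700, 1.8000)
q' = (-0.4889, -0.2650, 0.4062, 0.7251)
v' = (-1.3460, -0.3160, -1.0780)
ω' = (-0.9955, -1.0195, -0.2521)

linear accel F/m = (-0.4600, -0.1600, -0.7800)
new position p' = (-1.2300, 2.7700, 1.8000)
new velocity v' = (-1.3460, -0.3160, -1.0780)
angular accel α = (1.0453, 0.8050, -0.5206)
ω + α·dt = (-0.9955, -1.0195, -0.2521)
2q̇ = q⊗(0,ω) = (0.2394378, 1.2178582, -0.2620454, 0.9224020)
updated quaternion q' = (-0.4889, -0.2650, 0.4062, 0.7251)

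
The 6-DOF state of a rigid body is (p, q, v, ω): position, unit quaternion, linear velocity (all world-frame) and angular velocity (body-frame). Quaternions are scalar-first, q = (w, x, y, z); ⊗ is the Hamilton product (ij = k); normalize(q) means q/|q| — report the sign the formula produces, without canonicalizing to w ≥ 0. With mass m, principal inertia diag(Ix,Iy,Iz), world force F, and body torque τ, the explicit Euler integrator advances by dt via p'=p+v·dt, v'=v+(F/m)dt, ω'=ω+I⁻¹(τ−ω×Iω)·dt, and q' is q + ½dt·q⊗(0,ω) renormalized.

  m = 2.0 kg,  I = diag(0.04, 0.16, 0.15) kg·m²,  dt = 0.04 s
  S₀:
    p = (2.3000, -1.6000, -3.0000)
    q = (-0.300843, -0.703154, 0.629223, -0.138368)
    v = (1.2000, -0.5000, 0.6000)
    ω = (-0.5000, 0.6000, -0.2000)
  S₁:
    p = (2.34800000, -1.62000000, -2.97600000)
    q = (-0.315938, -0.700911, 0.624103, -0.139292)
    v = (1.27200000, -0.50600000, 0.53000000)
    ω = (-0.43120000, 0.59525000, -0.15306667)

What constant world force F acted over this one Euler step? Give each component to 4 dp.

F = (3.6000, -0.3000, -3.5000)

v₁ − v₀ = (0.07200000, -0.00600000, -0.07000000)
applied force F = (3.6000, -0.3000, -3.5000)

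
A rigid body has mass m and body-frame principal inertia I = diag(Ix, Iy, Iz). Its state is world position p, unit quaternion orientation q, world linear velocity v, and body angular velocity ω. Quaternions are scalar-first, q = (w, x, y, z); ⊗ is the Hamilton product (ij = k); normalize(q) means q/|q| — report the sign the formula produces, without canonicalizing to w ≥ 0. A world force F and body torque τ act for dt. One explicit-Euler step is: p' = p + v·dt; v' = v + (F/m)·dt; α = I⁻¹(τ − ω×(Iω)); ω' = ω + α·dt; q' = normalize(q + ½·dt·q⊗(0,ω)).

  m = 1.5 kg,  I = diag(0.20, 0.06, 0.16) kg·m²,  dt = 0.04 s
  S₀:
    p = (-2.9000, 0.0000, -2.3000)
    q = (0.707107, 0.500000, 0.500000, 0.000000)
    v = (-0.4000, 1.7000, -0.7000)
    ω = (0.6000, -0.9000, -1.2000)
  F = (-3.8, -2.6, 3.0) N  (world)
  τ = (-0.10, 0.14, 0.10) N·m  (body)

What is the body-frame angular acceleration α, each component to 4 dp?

α = (-1.0400, 2.8133, 0.1525)

precession coupling ω×(Iω) = (0.1080, -0.0288, 0.0756)
angular accel α = (-1.0400, 2.8133, 0.1525)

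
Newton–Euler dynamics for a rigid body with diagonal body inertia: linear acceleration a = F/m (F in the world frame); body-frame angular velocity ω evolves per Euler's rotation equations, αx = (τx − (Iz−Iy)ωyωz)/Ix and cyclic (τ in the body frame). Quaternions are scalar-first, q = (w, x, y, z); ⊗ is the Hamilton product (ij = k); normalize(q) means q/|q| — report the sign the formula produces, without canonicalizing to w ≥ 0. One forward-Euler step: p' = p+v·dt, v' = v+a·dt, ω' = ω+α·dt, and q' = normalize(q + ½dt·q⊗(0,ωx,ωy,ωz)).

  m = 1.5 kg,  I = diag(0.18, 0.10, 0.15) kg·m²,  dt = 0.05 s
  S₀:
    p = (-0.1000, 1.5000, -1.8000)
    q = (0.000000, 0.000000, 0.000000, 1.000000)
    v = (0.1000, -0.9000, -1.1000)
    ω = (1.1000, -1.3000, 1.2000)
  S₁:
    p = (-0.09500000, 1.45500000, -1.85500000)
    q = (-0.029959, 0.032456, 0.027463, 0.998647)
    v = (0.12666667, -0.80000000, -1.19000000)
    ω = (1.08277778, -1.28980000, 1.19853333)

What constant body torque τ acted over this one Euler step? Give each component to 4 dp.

ω₁ − ω₀ = (-0.01722222, 0.01020000, -0.00146667)
τ = I·(Δω/dt) + ω₀×(Iω₀) = (-0.1400, 0.0600, 0.1100)

τ = (-0.1400, 0.0600, 0.1100)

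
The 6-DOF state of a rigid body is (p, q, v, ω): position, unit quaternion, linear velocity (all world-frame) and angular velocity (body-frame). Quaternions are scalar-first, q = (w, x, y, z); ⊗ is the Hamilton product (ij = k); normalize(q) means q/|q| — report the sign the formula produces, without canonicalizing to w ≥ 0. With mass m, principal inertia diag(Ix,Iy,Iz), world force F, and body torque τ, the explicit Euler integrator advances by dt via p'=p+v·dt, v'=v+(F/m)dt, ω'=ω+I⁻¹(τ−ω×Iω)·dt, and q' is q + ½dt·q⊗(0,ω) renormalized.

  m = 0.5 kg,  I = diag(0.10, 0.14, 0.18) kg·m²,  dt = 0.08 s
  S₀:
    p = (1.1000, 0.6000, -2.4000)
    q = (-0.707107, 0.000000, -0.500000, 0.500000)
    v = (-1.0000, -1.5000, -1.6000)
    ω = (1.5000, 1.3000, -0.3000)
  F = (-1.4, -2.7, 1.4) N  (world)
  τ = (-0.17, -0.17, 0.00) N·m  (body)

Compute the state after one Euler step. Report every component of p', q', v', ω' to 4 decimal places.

(τ − ω×Iω)/I = (-1.5440, -1.4714, -0.4333)
ω' = ω + α·dt = (1.3765, 1.1823, -0.3347)
2q̇ = q⊗(0,ω) = (0.8000000, -1.5606605, -0.1692391, 0.9621321)
updated quaternion q' = (-0.6729, -0.0622, -0.5051, 0.5368)
p' = p + v·dt = (1.0200, 0.4800, -2.5280)
v' = v + a·dt = (-1.2240, -1.9320, -1.3760)

p' = (1.0200, 0.4800, -2.5280)
q' = (-0.6729, -0.0622, -0.5051, 0.5368)
v' = (-1.2240, -1.9320, -1.3760)
ω' = (1.3765, 1.1823, -0.3347)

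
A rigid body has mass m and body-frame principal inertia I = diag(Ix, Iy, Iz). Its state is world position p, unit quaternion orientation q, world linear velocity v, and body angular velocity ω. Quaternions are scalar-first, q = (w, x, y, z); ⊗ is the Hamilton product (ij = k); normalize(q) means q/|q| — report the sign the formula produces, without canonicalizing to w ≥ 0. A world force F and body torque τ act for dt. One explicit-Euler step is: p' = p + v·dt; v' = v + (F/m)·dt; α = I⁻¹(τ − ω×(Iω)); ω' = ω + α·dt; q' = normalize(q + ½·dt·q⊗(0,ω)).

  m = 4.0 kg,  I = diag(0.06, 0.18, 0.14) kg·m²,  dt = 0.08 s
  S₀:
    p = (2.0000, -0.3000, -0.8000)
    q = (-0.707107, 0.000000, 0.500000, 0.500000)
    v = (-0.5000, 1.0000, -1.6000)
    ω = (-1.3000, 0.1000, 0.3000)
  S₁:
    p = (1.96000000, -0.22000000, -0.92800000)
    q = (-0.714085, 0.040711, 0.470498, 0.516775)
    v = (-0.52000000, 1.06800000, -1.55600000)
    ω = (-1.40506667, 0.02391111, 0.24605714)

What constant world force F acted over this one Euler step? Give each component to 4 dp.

Δv = v₁−v₀ = (-0.02000000, 0.06800000, 0.04400000)
applied force F = (-1.0000, 3.4000, 2.2000)

F = (-1.0000, 3.4000, 2.2000)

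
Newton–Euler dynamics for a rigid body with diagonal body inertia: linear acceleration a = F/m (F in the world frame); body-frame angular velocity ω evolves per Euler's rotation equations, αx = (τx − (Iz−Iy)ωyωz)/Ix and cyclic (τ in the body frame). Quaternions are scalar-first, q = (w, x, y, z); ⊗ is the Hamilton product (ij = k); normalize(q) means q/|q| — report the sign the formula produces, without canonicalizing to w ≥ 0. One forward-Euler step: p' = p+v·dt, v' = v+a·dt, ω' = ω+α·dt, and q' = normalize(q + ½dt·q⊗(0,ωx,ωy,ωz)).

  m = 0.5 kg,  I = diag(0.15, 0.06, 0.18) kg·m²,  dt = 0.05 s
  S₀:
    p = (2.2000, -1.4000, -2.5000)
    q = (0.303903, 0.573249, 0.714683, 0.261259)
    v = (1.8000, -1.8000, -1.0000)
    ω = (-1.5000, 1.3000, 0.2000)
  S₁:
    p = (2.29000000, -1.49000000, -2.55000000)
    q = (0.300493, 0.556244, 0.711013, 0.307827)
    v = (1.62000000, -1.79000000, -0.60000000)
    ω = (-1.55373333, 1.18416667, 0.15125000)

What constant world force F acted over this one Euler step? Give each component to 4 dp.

F = (-1.8000, 0.1000, 4.0000)

velocity change Δv = (-0.18000000, 0.01000000, 0.40000000)
applied force F = (-1.8000, 0.1000, 4.0000)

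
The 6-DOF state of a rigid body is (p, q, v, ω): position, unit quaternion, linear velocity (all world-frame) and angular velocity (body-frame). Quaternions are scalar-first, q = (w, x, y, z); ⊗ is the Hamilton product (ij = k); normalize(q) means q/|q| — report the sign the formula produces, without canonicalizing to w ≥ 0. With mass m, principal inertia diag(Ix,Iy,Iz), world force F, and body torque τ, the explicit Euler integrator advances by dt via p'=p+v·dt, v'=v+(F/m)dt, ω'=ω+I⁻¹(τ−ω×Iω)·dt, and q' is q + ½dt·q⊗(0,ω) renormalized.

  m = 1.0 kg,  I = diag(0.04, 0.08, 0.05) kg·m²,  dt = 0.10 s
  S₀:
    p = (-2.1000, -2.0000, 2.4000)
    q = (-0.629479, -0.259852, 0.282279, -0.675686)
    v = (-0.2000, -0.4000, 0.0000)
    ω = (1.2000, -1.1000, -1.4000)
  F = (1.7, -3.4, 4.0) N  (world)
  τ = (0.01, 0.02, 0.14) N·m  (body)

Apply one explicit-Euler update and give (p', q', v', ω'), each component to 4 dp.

a = (1.7000, -3.4000, 4.0000)
new position p' = (-2.1200, -2.0400, 2.4000)
new velocity v' = (-0.0300, -0.7400, 0.4000)
(τ − ω×Iω)/I = (1.4050, 0.0400, 3.8560)
ω' = ω + α·dt = (1.3405, -1.0960, -1.0144)
2q̇ = q⊗(0,ω) = (-0.3236311, -1.8938200, -0.4821891, 0.8283730)
q' = normalize(q + ½dt·q⊗(0,ω)) = (-0.6420, -0.3525, 0.2567, -0.6306)

p' = (-2.1200, -2.0400, 2.4000)
q' = (-0.6420, -0.3525, 0.2567, -0.6306)
v' = (-0.0300, -0.7400, 0.4000)
ω' = (1.3405, -1.0960, -1.0144)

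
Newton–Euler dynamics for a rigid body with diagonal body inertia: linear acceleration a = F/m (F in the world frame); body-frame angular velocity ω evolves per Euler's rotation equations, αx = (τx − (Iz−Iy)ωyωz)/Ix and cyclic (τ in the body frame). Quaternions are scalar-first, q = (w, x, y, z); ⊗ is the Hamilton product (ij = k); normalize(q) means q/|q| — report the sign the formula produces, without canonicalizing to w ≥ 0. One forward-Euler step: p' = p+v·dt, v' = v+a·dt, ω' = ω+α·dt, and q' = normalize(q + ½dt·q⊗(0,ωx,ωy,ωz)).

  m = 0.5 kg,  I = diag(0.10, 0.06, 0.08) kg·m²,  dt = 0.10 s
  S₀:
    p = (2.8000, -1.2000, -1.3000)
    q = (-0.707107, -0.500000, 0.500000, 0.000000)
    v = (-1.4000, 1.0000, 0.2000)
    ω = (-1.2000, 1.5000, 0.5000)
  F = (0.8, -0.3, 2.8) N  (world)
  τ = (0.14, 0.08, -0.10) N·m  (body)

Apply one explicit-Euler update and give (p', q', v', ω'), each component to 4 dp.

angular accel α = (1.2500, 1.5333, -2.1500)
ω + α·dt = (-1.0750, 1.6533, 0.2850)
q⊗(0,ω) = (-1.3500000, 1.0985284, -0.8106605, -0.5035535)
updated quaternion q' = (-0.7708, -0.4429, 0.4572, -0.0251)
linear accel F/m = (1.6000, -0.6000, 5.6000)
new position p' = (2.6600, -1.1000, -1.2800)
v' = v + a·dt = (-1.2400, 0.9400, 0.7600)

p' = (2.6600, -1.1000, -1.2800)
q' = (-0.7708, -0.4429, 0.4572, -0.0251)
v' = (-1.2400, 0.9400, 0.7600)
ω' = (-1.0750, 1.6533, 0.2850)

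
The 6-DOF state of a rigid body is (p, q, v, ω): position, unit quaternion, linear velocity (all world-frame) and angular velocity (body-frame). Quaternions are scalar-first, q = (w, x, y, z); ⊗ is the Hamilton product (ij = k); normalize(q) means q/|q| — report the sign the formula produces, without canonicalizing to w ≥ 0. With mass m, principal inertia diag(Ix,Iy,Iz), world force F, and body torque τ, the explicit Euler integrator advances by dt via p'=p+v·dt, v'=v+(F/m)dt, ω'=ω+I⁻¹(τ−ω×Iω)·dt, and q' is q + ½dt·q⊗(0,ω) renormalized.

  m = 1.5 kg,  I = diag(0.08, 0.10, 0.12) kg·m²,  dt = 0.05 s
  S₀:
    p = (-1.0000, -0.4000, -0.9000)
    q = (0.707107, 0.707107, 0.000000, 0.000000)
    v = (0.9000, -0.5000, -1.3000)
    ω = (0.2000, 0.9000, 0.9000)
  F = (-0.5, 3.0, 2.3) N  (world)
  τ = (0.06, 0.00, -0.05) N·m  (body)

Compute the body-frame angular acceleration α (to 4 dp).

ω×(Iω) gyroscopic = (0.0162, -0.0072, 0.0036)
(τ − ω×Iω)/I = (0.5475, 0.0720, -0.4467)

α = (0.5475, 0.0720, -0.4467)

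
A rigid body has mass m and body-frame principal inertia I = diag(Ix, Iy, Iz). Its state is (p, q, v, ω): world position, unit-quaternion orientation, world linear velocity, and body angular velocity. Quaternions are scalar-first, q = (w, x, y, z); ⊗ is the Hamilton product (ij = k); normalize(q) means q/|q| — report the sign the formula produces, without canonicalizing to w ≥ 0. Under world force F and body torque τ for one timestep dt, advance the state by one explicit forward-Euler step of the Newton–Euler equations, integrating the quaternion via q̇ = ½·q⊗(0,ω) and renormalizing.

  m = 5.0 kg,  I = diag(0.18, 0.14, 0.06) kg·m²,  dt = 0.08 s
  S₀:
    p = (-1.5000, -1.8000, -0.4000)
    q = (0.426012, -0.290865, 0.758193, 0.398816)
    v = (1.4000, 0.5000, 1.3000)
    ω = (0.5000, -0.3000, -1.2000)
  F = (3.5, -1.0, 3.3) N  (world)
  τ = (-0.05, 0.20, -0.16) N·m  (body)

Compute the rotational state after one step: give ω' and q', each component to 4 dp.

ω' = (0.4906, -0.1446, -1.4213)
q' = (0.4594, -0.3135, 0.7460, 0.3662)

precession coupling ω×(Iω) = (-0.0288, -0.0720, 0.0060)
angular accel α = (-0.1178, 1.9429, -2.7667)
new body rate ω' = (0.4906, -0.1446, -1.4213)
2q̇ = q⊗(0,ω) = (0.8514696, -0.5771808, -0.2774336, -0.8030514)
q + ½dt·q⊗(0,ω), renormalized = (0.4594, -0.3135, 0.7460, 0.3662)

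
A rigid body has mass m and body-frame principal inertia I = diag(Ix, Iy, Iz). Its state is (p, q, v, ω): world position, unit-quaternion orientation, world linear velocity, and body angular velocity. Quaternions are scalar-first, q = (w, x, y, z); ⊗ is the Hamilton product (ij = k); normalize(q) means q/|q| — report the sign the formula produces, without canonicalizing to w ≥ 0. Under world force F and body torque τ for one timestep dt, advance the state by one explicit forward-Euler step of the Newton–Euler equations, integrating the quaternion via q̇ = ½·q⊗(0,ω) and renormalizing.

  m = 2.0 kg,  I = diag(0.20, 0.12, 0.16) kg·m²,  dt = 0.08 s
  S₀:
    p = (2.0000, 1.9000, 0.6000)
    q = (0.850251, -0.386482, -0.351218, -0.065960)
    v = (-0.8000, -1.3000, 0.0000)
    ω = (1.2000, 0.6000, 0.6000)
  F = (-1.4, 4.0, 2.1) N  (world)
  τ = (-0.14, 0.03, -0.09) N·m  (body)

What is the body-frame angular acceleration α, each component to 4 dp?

gyro term ω×Iω = (0.0144, 0.0288, -0.0576)
(τ − ω×Iω)/I = (-0.7720, 0.0100, -0.2025)

α = (-0.7720, 0.0100, -0.2025)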